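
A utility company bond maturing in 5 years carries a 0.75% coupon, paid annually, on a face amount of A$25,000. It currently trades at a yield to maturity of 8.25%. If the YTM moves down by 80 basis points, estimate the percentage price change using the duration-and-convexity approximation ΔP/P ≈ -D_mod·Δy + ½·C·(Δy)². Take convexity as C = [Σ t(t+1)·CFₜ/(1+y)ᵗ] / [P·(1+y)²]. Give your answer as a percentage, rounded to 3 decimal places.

With y = 0.0825:
  t   CF        PV=CF/(1+0.0825)^t    t·PV        t(t+1)·PV
  1       187.50       173.2102       173.2102         346.4203
  2       187.50       160.0094       320.0188         960.0563
  3       187.50       147.8147       443.4440       1,773.7761
  4       187.50       136.5494       546.1974       2,730.9871
  5    25,187.50    16,945.1547    84,725.7736     508,354.6413
  Σ                 17,562.7383    86,208.6439     514,165.8812
P = 17,562.7383; D_Mac = 4.90861 yrs; D_mod = 4.53451 yrs; C = 24.98361.
Duration effect: -4.53451 × (-0.008) = +0.036276
Convexity effect: 0.5 × 24.98361 × (-0.008)² = +0.0007995
ΔP/P ≈ +0.036276 + 0.0007995 = +0.037076 = +3.7076%.

+3.708%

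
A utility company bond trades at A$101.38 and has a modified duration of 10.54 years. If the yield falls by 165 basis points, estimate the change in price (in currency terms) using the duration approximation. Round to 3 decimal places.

+A$17.631

Duration approximation: ΔP/P ≈ -D_mod · Δy = -10.54 × (-0.0165) = +0.173910.
ΔP ≈ 101.38 × (+0.173910) = +17.6309958.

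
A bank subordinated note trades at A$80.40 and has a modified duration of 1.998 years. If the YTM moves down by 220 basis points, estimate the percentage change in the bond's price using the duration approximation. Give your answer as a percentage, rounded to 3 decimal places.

+4.396%

Duration approximation: ΔP/P ≈ -D_mod · Δy = -1.998 × (-0.022) = +0.043956.
As a percentage: +4.3956%.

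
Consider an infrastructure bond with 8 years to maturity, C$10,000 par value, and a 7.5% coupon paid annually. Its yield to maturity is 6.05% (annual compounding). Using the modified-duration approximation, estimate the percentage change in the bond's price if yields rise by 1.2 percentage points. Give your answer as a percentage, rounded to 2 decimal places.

-7.22%

Periodic yield y = 0.0605. Modified duration first:
  t   CF        PV=CF/(1+0.0605)^t    t·PV
  1       750.00       707.2136       707.2136
  2       750.00       666.8681     1,333.7361
  3       750.00       628.8242     1,886.4726
  4       750.00       592.9507     2,371.8027
  5       750.00       559.1237     2,795.6185
  6       750.00       527.2265     3,163.3590
  7       750.00       497.1490     3,480.0429
  8    10,750.00     6,719.2853    53,754.2824
  Σ                 10,898.6410    69,492.5277
P = 10,898.6410; D_Mac = 6.37626 yrs; D_mod = 6.37626/(1+0.0605) = 6.01250 yrs.
ΔP/P ≈ -D_mod · Δy = -6.01250 × (+0.012) = -0.072150 = -7.2150%.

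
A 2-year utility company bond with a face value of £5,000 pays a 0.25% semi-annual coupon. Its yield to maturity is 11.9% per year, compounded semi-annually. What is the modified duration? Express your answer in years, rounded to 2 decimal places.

1.88 years

Periodic yield y = 0.0595. First find Macaulay duration:
  t   CF        PV=CF/(1+0.0595)^t    t·PV
  1         6.25         5.8990         5.8990
  2         6.25         5.5677        11.1355
  3         6.25         5.2551        15.7652
  4     5,006.25     3,972.9097    15,891.6386
  Σ                  3,989.6314    15,924.4382
P = 3,989.6314; Macaulay duration = 15,924.4382 / 3,989.6314 = 3.99146 half-year periods = 1.99573 years.
Modified duration = D_Mac / (1 + y) = 1.99573 / 1.0595 = 1.88365 years.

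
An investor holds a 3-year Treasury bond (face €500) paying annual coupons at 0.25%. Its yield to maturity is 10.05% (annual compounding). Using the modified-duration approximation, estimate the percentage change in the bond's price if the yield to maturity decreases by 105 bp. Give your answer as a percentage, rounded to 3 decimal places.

+2.854%

Periodic yield y = 0.1005. Modified duration first:
  t   CF        PV=CF/(1+0.1005)^t    t·PV
  1         1.25         1.1358         1.1358
  2         1.25         1.0321         2.0642
  3       501.25       376.0835     1,128.2504
  Σ                    378.2514     1,131.4505
P = 378.2514; D_Mac = 2.99127 yrs; D_mod = 2.99127/(1+0.1005) = 2.71810 yrs.
ΔP/P ≈ -D_mod · Δy = -2.71810 × (-0.0105) = +0.028540 = +2.8540%.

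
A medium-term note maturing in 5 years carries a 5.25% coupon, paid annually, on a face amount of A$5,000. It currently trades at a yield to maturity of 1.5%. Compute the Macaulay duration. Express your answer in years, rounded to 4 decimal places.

4.5679 years

Periodic yield y = 0.015. Discount each cash flow and weight by its year:
  t   CF        PV=CF/(1+0.015)^t    t·PV
  1       262.50       258.6207       258.6207
  2       262.50       254.7987       509.5974
  3       262.50       251.0332       753.0996
  4       262.50       247.3234       989.2934
  5     5,262.50     4,884.9700    24,424.8498
  Σ                  5,896.7459    26,935.4610
Price P = Σ PV = 5,896.7459.
Macaulay duration = Σ(t·PV) / P = 26,935.4610 / 5,896.7459 = 4.56785 years.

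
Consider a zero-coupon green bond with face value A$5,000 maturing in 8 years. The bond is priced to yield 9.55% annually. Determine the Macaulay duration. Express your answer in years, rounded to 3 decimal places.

A zero-coupon bond has a single cash flow at maturity, so its Macaulay duration equals its maturity: 8 years.

8.000 years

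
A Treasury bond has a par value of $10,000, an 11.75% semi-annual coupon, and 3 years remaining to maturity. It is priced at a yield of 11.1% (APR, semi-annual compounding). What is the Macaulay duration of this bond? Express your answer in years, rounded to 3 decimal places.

Periodic yield y = 0.0555. Discount each cash flow and weight by its period:
  t   CF        PV=CF/(1+0.0555)^t    t·PV
  1       587.50       556.6082       556.6082
  2       587.50       527.3408     1,054.6817
  3       587.50       499.6123     1,498.8370
  4       587.50       473.3419     1,893.3675
  5       587.50       448.4527     2,242.2637
  6    10,587.50     7,656.7417    45,940.4503
  Σ                 10,162.0977    53,186.2084
Price P = Σ PV = 10,162.0977.
Macaulay duration = Σ(t·PV) / P = 53,186.2084 / 10,162.0977 = 5.23378 half-year periods.
In years: 5.23378 / 2 = 2.61689 years.

2.617 years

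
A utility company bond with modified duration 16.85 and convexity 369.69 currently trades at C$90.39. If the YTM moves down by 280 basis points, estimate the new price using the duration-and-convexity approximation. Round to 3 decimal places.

Duration effect: -D_mod·Δy = -16.85 × (-0.028) = +0.471800
Convexity effect: ½·C·(Δy)² = 0.5 × 369.69 × (-0.028)² = +0.14491848
ΔP/P ≈ +0.471800 + 0.14491848 = +0.61671848
New price ≈ 90.39 × (1 + 0.61671848) = 146.1351834072.

C$146.135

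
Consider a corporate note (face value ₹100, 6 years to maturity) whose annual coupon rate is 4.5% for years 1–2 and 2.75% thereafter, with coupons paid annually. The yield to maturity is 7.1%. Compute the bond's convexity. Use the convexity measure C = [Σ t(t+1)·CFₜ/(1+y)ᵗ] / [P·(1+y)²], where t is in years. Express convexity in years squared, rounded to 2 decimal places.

31.90

With y = 0.071:
  t   CF        PV=CF/(1+0.071)^t    t·PV        t(t+1)·PV
  1         4.50         4.2017         4.2017           8.4034
  2         4.50         3.9231         7.8463          23.5388
  3         2.75         2.2385         6.7156          26.8624
  4         2.75         2.0901         8.3605          41.8027
  5         2.75         1.9516         9.7579          58.5473
  6       102.75        68.0840       408.5039       2,859.5276
  Σ                     82.4891       445.3859       3,018.6823
P = 82.4891.
Convexity = Σ t(t+1)·PV / [P·(1+y)²] = 3,018.6823 / (82.4891 × 1.147041) = 31.90378.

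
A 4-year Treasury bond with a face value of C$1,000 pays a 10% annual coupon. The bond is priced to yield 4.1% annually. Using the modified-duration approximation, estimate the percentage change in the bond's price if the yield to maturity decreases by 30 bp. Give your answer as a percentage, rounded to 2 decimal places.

Periodic yield y = 0.041. Modified duration first:
  t   CF        PV=CF/(1+0.041)^t    t·PV
  1       100.00        96.0615        96.0615
  2       100.00        92.2781       184.5562
  3       100.00        88.6437       265.9311
  4     1,100.00       936.6768     3,746.7072
  Σ                  1,213.6601     4,293.2559
P = 1,213.6601; D_Mac = 3.53745 yrs; D_mod = 3.53745/(1+0.041) = 3.39812 yrs.
ΔP/P ≈ -D_mod · Δy = -3.39812 × (-0.003) = +0.010194 = +1.0194%.

+1.02%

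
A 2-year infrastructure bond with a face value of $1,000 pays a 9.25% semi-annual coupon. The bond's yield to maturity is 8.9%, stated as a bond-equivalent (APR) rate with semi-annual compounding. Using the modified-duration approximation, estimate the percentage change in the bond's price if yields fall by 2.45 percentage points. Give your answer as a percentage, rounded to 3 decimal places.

+4.390%

Periodic yield y = 0.0445. Modified duration first:
  t   CF        PV=CF/(1+0.0445)^t    t·PV
  1        46.25        44.2796        44.2796
  2        46.25        42.3931        84.7861
  3        46.25        40.5869       121.7608
  4     1,046.25       879.0259     3,516.1038
  Σ                  1,006.2855     3,766.9303
P = 1,006.2855; D_Mac = 3.74340 half-year periods = 1.87170 yrs; D_mod = 1.87170/(1+0.0445) = 1.79196 yrs.
ΔP/P ≈ -D_mod · Δy = -1.79196 × (-0.0245) = +0.043903 = +4.3903%.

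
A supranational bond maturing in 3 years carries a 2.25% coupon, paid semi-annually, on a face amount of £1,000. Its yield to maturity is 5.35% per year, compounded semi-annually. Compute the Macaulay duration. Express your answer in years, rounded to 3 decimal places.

2.913 years

Periodic yield y = 0.02675. Discount each cash flow and weight by its period:
  t   CF        PV=CF/(1+0.02675)^t    t·PV
  1        11.25        10.9569        10.9569
  2        11.25        10.6714        21.3429
  3        11.25        10.3934        31.1803
  4        11.25        10.1226        40.4905
  5        11.25         9.8589        49.2946
  6     1,011.25       863.1182     5,178.7091
  Σ                    915.1215     5,331.9742
Price P = Σ PV = 915.1215.
Macaulay duration = Σ(t·PV) / P = 5,331.9742 / 915.1215 = 5.82652 half-year periods.
In years: 5.82652 / 2 = 2.91326 years.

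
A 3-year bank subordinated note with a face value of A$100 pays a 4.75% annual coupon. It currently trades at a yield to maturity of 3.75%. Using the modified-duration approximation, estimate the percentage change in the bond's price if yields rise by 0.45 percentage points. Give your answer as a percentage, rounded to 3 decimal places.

Periodic yield y = 0.0375. Modified duration first:
  t   CF        PV=CF/(1+0.0375)^t    t·PV
  1         4.75         4.5783         4.5783
  2         4.75         4.4128         8.8257
  3       104.75        93.7972       281.3915
  Σ                    102.7883       294.7955
P = 102.7883; D_Mac = 2.86799 yrs; D_mod = 2.86799/(1+0.0375) = 2.76432 yrs.
ΔP/P ≈ -D_mod · Δy = -2.76432 × (+0.0045) = -0.012439 = -1.2439%.

-1.244%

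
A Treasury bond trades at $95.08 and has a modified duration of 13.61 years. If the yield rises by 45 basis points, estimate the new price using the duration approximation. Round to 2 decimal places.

Duration approximation: ΔP/P ≈ -D_mod · Δy = -13.61 × (+0.0045) = -0.061245.
New price ≈ 95.08 × (1 - 0.061245) = 89.2568254.

$89.26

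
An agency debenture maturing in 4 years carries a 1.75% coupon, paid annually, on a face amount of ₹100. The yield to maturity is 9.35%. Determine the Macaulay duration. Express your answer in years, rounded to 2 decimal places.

3.88 years

Periodic yield y = 0.0935. Discount each cash flow and weight by its year:
  t   CF        PV=CF/(1+0.0935)^t    t·PV
  1         1.75         1.6004         1.6004
  2         1.75         1.4635         2.9271
  3         1.75         1.3384         4.0152
  4       101.75        71.1638       284.6553
  Σ                     75.5661       293.1979
Price P = Σ PV = 75.5661.
Macaulay duration = Σ(t·PV) / P = 293.1979 / 75.5661 = 3.88002 years.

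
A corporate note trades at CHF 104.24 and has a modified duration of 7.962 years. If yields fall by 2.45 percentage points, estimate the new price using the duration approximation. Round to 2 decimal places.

Duration approximation: ΔP/P ≈ -D_mod · Δy = -7.962 × (-0.0245) = +0.195069.
New price ≈ 104.24 × (1 + 0.195069) = 124.57399256.

CHF 124.57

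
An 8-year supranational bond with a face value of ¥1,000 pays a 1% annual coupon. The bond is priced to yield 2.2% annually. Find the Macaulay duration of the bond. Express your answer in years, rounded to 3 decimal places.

7.712 years

Periodic yield y = 0.022. Discount each cash flow and weight by its year:
  t   CF        PV=CF/(1+0.022)^t    t·PV
  1        10.00         9.7847         9.7847
  2        10.00         9.5741        19.1482
  3        10.00         9.3680        28.1040
  4        10.00         9.1663        36.6654
  5        10.00         8.9690        44.8452
  6        10.00         8.7760        52.6558
  7        10.00         8.5870        60.1093
  8     1,010.00       848.6218     6,788.9748
  Σ                    912.8471     7,040.2874
Price P = Σ PV = 912.8471.
Macaulay duration = Σ(t·PV) / P = 7,040.2874 / 912.8471 = 7.71245 years.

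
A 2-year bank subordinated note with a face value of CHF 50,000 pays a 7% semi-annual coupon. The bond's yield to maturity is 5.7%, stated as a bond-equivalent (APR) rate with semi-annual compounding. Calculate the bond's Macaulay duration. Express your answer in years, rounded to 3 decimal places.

1.902 years

Periodic yield y = 0.0285. Discount each cash flow and weight by its period:
  t   CF        PV=CF/(1+0.0285)^t    t·PV
  1     1,750.00     1,701.5070     1,701.5070
  2     1,750.00     1,654.3579     3,308.7157
  3     1,750.00     1,608.5152     4,825.5455
  4    51,750.00    46,248.0228   184,992.0910
  Σ                 51,212.4028   194,827.8593
Price P = Σ PV = 51,212.4028.
Macaulay duration = Σ(t·PV) / P = 194,827.8593 / 51,212.4028 = 3.80431 half-year periods.
In years: 3.80431 / 2 = 1.90216 years.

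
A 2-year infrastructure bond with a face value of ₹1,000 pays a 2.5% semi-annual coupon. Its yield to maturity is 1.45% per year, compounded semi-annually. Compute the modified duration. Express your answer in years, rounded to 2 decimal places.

1.95 years

Periodic yield y = 0.00725. First find Macaulay duration:
  t   CF        PV=CF/(1+0.00725)^t    t·PV
  1        12.50        12.4100        12.4100
  2        12.50        12.3207        24.6414
  3        12.50        12.2320        36.6961
  4     1,012.50       983.6621     3,934.6483
  Σ                  1,020.6248     4,008.3958
P = 1,020.6248; Macaulay duration = 4,008.3958 / 1,020.6248 = 3.92739 half-year periods = 1.96370 years.
Modified duration = D_Mac / (1 + y) = 1.96370 / 1.00725 = 1.94956 years.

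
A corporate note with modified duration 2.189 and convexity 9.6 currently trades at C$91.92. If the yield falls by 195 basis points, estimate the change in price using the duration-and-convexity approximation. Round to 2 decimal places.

+C$4.09

Duration effect: -D_mod·Δy = -2.189 × (-0.0195) = +0.0426855
Convexity effect: ½·C·(Δy)² = 0.5 × 9.6 × (-0.0195)² = +0.0018252
ΔP/P ≈ +0.0426855 + 0.0018252 = +0.0445107
ΔP ≈ 91.92 × (+0.0445107) = +4.091423544.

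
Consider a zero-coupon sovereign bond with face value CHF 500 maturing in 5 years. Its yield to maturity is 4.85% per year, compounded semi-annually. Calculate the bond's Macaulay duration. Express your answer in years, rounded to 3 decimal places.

A zero-coupon bond has a single cash flow at maturity, so its Macaulay duration equals its maturity: 5 years.
(Equivalently: 10 semi-annual periods ÷ 2 = 5 years.)

5.000 years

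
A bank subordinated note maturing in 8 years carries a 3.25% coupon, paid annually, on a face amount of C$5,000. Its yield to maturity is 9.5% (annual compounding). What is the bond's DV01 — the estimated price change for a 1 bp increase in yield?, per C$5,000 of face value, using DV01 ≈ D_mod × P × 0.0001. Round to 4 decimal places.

C$2.0922

Periodic yield y = 0.095.
  t   CF        PV=CF/(1+0.095)^t    t·PV
  1       162.50       148.4018       148.4018
  2       162.50       135.5268       271.0536
  3       162.50       123.7688       371.3063
  4       162.50       113.0308       452.1233
  5       162.50       103.2245       516.1225
  6       162.50        94.2689       565.6137
  7       162.50        86.0904       602.6325
  8     5,162.50     2,497.7393    19,981.9146
  Σ                  3,302.0513    22,909.1682
P = 3,302.0513; D_Mac = 6.93786 yrs; D_mod = 6.33594 yrs.
DV01 ≈ 6.33594 × 3,302.0513 × 0.0001 = 2.092161.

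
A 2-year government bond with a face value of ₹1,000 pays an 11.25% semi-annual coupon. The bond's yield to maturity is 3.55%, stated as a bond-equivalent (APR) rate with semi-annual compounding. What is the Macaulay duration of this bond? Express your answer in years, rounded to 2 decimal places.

Periodic yield y = 0.01775. Discount each cash flow and weight by its period:
  t   CF        PV=CF/(1+0.01775)^t    t·PV
  1        56.25        55.2690        55.2690
  2        56.25        54.3051       108.6101
  3        56.25        53.3580       160.0739
  4     1,056.25       984.4695     3,937.8781
  Σ                  1,147.4015     4,261.8311
Price P = Σ PV = 1,147.4015.
Macaulay duration = Σ(t·PV) / P = 4,261.8311 / 1,147.4015 = 3.71433 half-year periods.
In years: 3.71433 / 2 = 1.85717 years.

1.86 years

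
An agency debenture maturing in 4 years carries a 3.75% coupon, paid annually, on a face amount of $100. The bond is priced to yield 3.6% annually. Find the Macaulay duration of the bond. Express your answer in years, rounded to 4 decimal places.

3.7890 years

Periodic yield y = 0.036. Discount each cash flow and weight by its year:
  t   CF        PV=CF/(1+0.036)^t    t·PV
  1         3.75         3.6197         3.6197
  2         3.75         3.4939         6.9878
  3         3.75         3.3725        10.1175
  4       103.75        90.0636       360.2542
  Σ                    100.5497       380.9792
Price P = Σ PV = 100.5497.
Macaulay duration = Σ(t·PV) / P = 380.9792 / 100.5497 = 3.78897 years.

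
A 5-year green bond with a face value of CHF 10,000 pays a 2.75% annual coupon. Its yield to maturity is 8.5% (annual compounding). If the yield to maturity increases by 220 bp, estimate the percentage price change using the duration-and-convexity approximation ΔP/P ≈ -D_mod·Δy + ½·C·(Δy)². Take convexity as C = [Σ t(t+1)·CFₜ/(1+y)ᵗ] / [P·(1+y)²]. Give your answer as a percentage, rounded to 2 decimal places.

-8.96%

With y = 0.085:
  t   CF        PV=CF/(1+0.085)^t    t·PV        t(t+1)·PV
  1       275.00       253.4562       253.4562         506.9124
  2       275.00       233.6002       467.2004       1,401.6012
  3       275.00       215.2997       645.8992       2,583.5967
  4       275.00       198.4329       793.7317       3,968.6586
  5    10,275.00     6,833.3417    34,166.7086     205,000.2517
  Σ                  7,734.1308    36,326.9961     213,461.0207
P = 7,734.1308; D_Mac = 4.69697 yrs; D_mod = 4.32901 yrs; C = 23.44486.
Duration effect: -4.32901 × (+0.022) = -0.095238
Convexity effect: 0.5 × 23.44486 × (0.022)² = +0.0056737
ΔP/P ≈ -0.095238 + 0.0056737 = -0.089564 = -8.9564%.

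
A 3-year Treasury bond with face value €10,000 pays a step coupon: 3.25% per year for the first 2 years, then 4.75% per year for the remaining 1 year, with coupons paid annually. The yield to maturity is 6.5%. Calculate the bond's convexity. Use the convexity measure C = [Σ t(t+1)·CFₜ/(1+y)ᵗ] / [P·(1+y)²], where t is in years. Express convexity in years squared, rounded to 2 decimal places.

With y = 0.065:
  t   CF        PV=CF/(1+0.065)^t    t·PV        t(t+1)·PV
  1       325.00       305.1643       305.1643         610.3286
  2       325.00       286.5393       573.0785       1,719.2356
  3    10,475.00     8,671.7192    26,015.1577     104,060.6308
  Σ                  9,263.4228    26,893.4006     106,390.1951
P = 9,263.4228.
Convexity = Σ t(t+1)·PV / [P·(1+y)²] = 106,390.1951 / (9,263.4228 × 1.134225) = 10.12584.

10.13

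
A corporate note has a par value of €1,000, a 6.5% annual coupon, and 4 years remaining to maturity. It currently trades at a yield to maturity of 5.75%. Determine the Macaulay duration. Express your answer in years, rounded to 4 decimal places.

Periodic yield y = 0.0575. Discount each cash flow and weight by its year:
  t   CF        PV=CF/(1+0.0575)^t    t·PV
  1        65.00        61.4657        61.4657
  2        65.00        58.1236       116.2472
  3        65.00        54.9632       164.8897
  4     1,065.00       851.5852     3,406.3408
  Σ                  1,026.1378     3,748.9434
Price P = Σ PV = 1,026.1378.
Macaulay duration = Σ(t·PV) / P = 3,748.9434 / 1,026.1378 = 3.65345 years.

3.6535 years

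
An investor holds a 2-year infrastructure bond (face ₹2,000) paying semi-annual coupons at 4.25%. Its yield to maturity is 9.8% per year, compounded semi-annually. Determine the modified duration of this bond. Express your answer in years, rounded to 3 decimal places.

Periodic yield y = 0.049. First find Macaulay duration:
  t   CF        PV=CF/(1+0.049)^t    t·PV
  1        42.50        40.5148        40.5148
  2        42.50        38.6223        77.2446
  3        42.50        36.8182       110.4546
  4     2,042.50     1,686.7865     6,747.1459
  Σ                  1,802.7417     6,975.3599
P = 1,802.7417; Macaulay duration = 6,975.3599 / 1,802.7417 = 3.86931 half-year periods = 1.93465 years.
Modified duration = D_Mac / (1 + y) = 1.93465 / 1.049 = 1.84428 years.

1.844 years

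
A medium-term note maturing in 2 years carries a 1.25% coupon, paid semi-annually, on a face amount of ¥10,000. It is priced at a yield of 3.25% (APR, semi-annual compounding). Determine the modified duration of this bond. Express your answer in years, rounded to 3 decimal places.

1.949 years

Periodic yield y = 0.01625. First find Macaulay duration:
  t   CF        PV=CF/(1+0.01625)^t    t·PV
  1        62.50        61.5006        61.5006
  2        62.50        60.5172       121.0344
  3        62.50        59.5495       178.6486
  4    10,062.50     9,434.1692    37,736.6766
  Σ                  9,615.7365    38,097.8603
P = 9,615.7365; Macaulay duration = 38,097.8603 / 9,615.7365 = 3.96203 half-year periods = 1.98102 years.
Modified duration = D_Mac / (1 + y) = 1.98102 / 1.01625 = 1.94934 years.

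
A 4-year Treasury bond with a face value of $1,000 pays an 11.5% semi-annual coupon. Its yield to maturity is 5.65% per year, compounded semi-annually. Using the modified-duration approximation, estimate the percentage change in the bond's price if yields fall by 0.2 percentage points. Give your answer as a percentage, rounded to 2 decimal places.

+0.66%

Periodic yield y = 0.02825. Modified duration first:
  t   CF        PV=CF/(1+0.02825)^t    t·PV
  1        57.50        55.9203        55.9203
  2        57.50        54.3839       108.7678
  3        57.50        52.8898       158.6693
  4        57.50        51.4367       205.7467
  5        57.50        50.0235       250.1176
  6        57.50        48.6492       291.8951
  7        57.50        47.3126       331.1882
  8     1,057.50       846.2343     6,769.8745
  Σ                  1,206.8502     8,172.1795
P = 1,206.8502; D_Mac = 6.77149 half-year periods = 3.38575 yrs; D_mod = 3.38575/(1+0.02825) = 3.29273 yrs.
ΔP/P ≈ -D_mod · Δy = -3.29273 × (-0.002) = +0.006585 = +0.6585%.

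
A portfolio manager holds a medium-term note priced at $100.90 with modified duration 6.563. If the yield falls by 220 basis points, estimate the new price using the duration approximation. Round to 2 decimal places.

Duration approximation: ΔP/P ≈ -D_mod · Δy = -6.563 × (-0.022) = +0.144386.
New price ≈ 100.90 × (1 + 0.144386) = 115.4685474.

$115.47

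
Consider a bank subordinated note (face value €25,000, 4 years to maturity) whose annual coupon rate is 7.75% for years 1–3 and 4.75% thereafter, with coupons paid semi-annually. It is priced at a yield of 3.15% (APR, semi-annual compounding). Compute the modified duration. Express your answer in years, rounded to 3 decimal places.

3.498 years

Periodic yield y = 0.01575. First find Macaulay duration:
  t   CF        PV=CF/(1+0.01575)^t    t·PV
  1       968.75       953.7288       953.7288
  2       968.75       938.9405     1,877.8809
  3       968.75       924.3815     2,773.1444
  4       968.75       910.0482     3,640.1928
  5       968.75       895.9372     4,479.6859
  6       968.75       882.0450     5,292.2698
  7       593.75       532.2257     3,725.5796
  8    25,593.75    22,585.9975   180,687.9799
  Σ                 28,623.3042   203,430.4620
P = 28,623.3042; Macaulay duration = 203,430.4620 / 28,623.3042 = 7.10716 half-year periods = 3.55358 years.
Modified duration = D_Mac / (1 + y) = 3.55358 / 1.01575 = 3.49848 years.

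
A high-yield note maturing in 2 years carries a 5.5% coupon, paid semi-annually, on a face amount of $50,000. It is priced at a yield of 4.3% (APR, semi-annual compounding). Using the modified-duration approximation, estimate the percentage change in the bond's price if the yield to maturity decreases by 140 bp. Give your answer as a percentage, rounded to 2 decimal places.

+2.63%

Periodic yield y = 0.0215. Modified duration first:
  t   CF        PV=CF/(1+0.0215)^t    t·PV
  1     1,375.00     1,346.0597     1,346.0597
  2     1,375.00     1,317.7286     2,635.4571
  3     1,375.00     1,289.9937     3,869.9811
  4    51,375.00    47,184.3907   188,737.5627
  Σ                 51,138.1726   196,589.0606
P = 51,138.1726; D_Mac = 3.84427 half-year periods = 1.92214 yrs; D_mod = 1.92214/(1+0.0215) = 1.88168 yrs.
ΔP/P ≈ -D_mod · Δy = -1.88168 × (-0.014) = +0.026344 = +2.6344%.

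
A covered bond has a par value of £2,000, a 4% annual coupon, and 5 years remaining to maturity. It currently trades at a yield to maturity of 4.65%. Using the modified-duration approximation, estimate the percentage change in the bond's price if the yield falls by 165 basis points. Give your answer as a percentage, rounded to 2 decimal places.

Periodic yield y = 0.0465. Modified duration first:
  t   CF        PV=CF/(1+0.0465)^t    t·PV
  1        80.00        76.4453        76.4453
  2        80.00        73.0485       146.0971
  3        80.00        69.8027       209.4081
  4        80.00        66.7011       266.8044
  5     2,080.00     1,657.1704     8,285.8521
  Σ                  1,943.1681     8,984.6070
P = 1,943.1681; D_Mac = 4.62369 yrs; D_mod = 4.62369/(1+0.0465) = 4.41824 yrs.
ΔP/P ≈ -D_mod · Δy = -4.41824 × (-0.0165) = +0.072901 = +7.2901%.

+7.29%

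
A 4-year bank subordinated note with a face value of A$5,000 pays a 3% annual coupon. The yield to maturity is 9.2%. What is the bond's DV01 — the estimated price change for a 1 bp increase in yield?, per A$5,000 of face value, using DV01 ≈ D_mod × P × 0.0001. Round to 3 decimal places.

A$1.394

Periodic yield y = 0.092.
  t   CF        PV=CF/(1+0.092)^t    t·PV
  1       150.00       137.3626       137.3626
  2       150.00       125.7900       251.5799
  3       150.00       115.1923       345.5768
  4     5,150.00     3,621.7350    14,486.9402
  Σ                  4,000.0799    15,221.4596
P = 4,000.0799; D_Mac = 3.80529 yrs; D_mod = 3.48470 yrs.
DV01 ≈ 3.48470 × 4,000.0799 × 0.0001 = 1.393907.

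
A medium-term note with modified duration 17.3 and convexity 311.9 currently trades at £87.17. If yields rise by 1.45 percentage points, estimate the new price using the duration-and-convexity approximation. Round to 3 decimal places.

£68.162

Duration effect: -D_mod·Δy = -17.3 × (+0.0145) = -0.250850
Convexity effect: ½·C·(Δy)² = 0.5 × 311.9 × (0.0145)² = +0.0327884875
ΔP/P ≈ -0.250850 + 0.0327884875 = -0.2180615125
New price ≈ 87.17 × (1 - 0.2180615125) = 68.161577955375.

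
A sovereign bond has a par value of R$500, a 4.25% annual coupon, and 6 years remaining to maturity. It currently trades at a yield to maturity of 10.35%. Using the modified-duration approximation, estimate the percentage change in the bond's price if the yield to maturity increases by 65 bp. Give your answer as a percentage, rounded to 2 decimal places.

Periodic yield y = 0.1035. Modified duration first:
  t   CF        PV=CF/(1+0.1035)^t    t·PV
  1        21.25        19.2569        19.2569
  2        21.25        17.4508        34.9015
  3        21.25        15.8140        47.4420
  4        21.25        14.3308        57.3231
  5        21.25        12.9867        64.9333
  6       521.25       288.6769     1,732.0614
  Σ                    368.5160     1,955.9182
P = 368.5160; D_Mac = 5.30755 yrs; D_mod = 5.30755/(1+0.1035) = 4.80974 yrs.
ΔP/P ≈ -D_mod · Δy = -4.80974 × (+0.0065) = -0.031263 = -3.1263%.

-3.13%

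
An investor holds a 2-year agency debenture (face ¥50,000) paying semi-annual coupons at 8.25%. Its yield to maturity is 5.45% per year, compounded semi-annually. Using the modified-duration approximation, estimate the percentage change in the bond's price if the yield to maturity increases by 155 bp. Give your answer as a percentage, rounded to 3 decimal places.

Periodic yield y = 0.02725. Modified duration first:
  t   CF        PV=CF/(1+0.02725)^t    t·PV
  1     2,062.50     2,007.7878     2,007.7878
  2     2,062.50     1,954.5269     3,909.0538
  3     2,062.50     1,902.6789     5,708.0368
  4    52,062.50    46,754.1773   187,016.7090
  Σ                 52,619.1709   198,641.5874
P = 52,619.1709; D_Mac = 3.77508 half-year periods = 1.88754 yrs; D_mod = 1.88754/(1+0.02725) = 1.83747 yrs.
ΔP/P ≈ -D_mod · Δy = -1.83747 × (+0.0155) = -0.028481 = -2.8481%.

-2.848%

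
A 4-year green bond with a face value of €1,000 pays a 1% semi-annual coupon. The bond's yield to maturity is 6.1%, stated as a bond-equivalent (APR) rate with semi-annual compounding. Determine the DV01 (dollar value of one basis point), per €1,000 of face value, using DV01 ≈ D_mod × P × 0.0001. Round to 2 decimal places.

€0.31

Periodic yield y = 0.0305.
  t   CF        PV=CF/(1+0.0305)^t    t·PV
  1         5.00         4.8520         4.8520
  2         5.00         4.7084         9.4168
  3         5.00         4.5691        13.7072
  4         5.00         4.4338        17.7353
  5         5.00         4.3026        21.5130
  6         5.00         4.1752        25.0515
  7         5.00         4.0517        28.3617
  8     1,005.00       790.2820     6,322.2560
  Σ                    821.3748     6,442.8934
P = 821.3748; D_Mac = 7.84404 half-year periods = 3.92202 yrs; D_mod = 3.80594 yrs.
DV01 ≈ 3.80594 × 821.3748 × 0.0001 = 0.312610.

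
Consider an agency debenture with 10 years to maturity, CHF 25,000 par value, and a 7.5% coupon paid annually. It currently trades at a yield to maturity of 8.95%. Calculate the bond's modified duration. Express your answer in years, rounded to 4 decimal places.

6.6401 years

Periodic yield y = 0.0895. First find Macaulay duration:
  t   CF        PV=CF/(1+0.0895)^t    t·PV
  1     1,875.00     1,720.9729     1,720.9729
  2     1,875.00     1,579.5988     3,159.1977
  3     1,875.00     1,449.8383     4,349.5149
  4     1,875.00     1,330.7373     5,322.9492
  5     1,875.00     1,221.4202     6,107.1010
  6     1,875.00     1,121.0833     6,726.4995
  7     1,875.00     1,028.9888     7,202.9213
  8     1,875.00       944.4596     7,555.6770
  9     1,875.00       866.8744     7,801.8693
  10   26,875.00    11,404.4968   114,044.9678
  Σ                 22,668.4703   163,991.6707
P = 22,668.4703; Macaulay duration = 163,991.6707 / 22,668.4703 = 7.23435 years.
Modified duration = D_Mac / (1 + y) = 7.23435 / 1.0895 = 6.64007 years.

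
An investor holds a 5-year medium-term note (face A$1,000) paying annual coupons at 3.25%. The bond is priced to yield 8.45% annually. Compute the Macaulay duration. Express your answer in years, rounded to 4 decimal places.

4.6512 years

Periodic yield y = 0.0845. Discount each cash flow and weight by its year:
  t   CF        PV=CF/(1+0.0845)^t    t·PV
  1        32.50        29.9677        29.9677
  2        32.50        27.6328        55.2655
  3        32.50        25.4797        76.4392
  4        32.50        23.4944        93.9778
  5     1,032.50       688.2438     3,441.2188
  Σ                    794.8184     3,696.8689
Price P = Σ PV = 794.8184.
Macaulay duration = Σ(t·PV) / P = 3,696.8689 / 794.8184 = 4.65121 years.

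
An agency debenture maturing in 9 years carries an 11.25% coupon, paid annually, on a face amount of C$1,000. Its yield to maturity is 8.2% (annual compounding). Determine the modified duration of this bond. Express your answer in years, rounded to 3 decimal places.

Periodic yield y = 0.082. First find Macaulay duration:
  t   CF        PV=CF/(1+0.082)^t    t·PV
  1       112.50       103.9741       103.9741
  2       112.50        96.0944       192.1888
  3       112.50        88.8118       266.4354
  4       112.50        82.0812       328.3246
  5       112.50        75.8606       379.3030
  6       112.50        70.1115       420.6687
  7       112.50        64.7980       453.5861
  8       112.50        59.8873       479.0981
  9     1,112.50       547.3368     4,926.0315
  Σ                  1,188.9556     7,549.6103
P = 1,188.9556; Macaulay duration = 7,549.6103 / 1,188.9556 = 6.34978 years.
Modified duration = D_Mac / (1 + y) = 6.34978 / 1.082 = 5.86856 years.

5.869 years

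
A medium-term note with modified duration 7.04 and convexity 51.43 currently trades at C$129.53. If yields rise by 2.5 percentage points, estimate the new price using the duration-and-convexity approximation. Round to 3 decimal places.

Duration effect: -D_mod·Δy = -7.04 × (+0.025) = -0.176000
Convexity effect: ½·C·(Δy)² = 0.5 × 51.43 × (0.025)² = +0.016071875
ΔP/P ≈ -0.176000 + 0.016071875 = -0.159928125
New price ≈ 129.53 × (1 - 0.159928125) = 108.81450996875.

C$108.815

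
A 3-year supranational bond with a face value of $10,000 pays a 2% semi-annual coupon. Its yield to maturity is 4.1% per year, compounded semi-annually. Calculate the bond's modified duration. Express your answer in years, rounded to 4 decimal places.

Periodic yield y = 0.0205. First find Macaulay duration:
  t   CF        PV=CF/(1+0.0205)^t    t·PV
  1       100.00        97.9912        97.9912
  2       100.00        96.0227       192.0454
  3       100.00        94.0938       282.2814
  4       100.00        92.2036       368.8145
  5       100.00        90.3514       451.7571
  6    10,100.00     8,942.1782    53,653.0691
  Σ                  9,412.8409    55,045.9586
P = 9,412.8409; Macaulay duration = 55,045.9586 / 9,412.8409 = 5.84796 half-year periods = 2.92398 years.
Modified duration = D_Mac / (1 + y) = 2.92398 / 1.0205 = 2.86524 years.

2.8652 years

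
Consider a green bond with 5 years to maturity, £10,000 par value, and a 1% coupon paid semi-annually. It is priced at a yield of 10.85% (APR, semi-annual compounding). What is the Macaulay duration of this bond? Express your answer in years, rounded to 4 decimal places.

Periodic yield y = 0.05425. Discount each cash flow and weight by its period:
  t   CF        PV=CF/(1+0.05425)^t    t·PV
  1        50.00        47.4271        47.4271
  2        50.00        44.9866        89.9731
  3        50.00        42.6716       128.0149
  4        50.00        40.4758       161.9032
  5        50.00        38.3930       191.9650
  6        50.00        36.4174       218.5041
  7        50.00        34.5434       241.8036
  8        50.00        32.7658       262.1266
  9        50.00        31.0798       279.7178
  10   10,050.00     5,925.5677    59,255.6771
  Σ                  6,274.3281    60,877.1124
Price P = Σ PV = 6,274.3281.
Macaulay duration = Σ(t·PV) / P = 60,877.1124 / 6,274.3281 = 9.70257 half-year periods.
In years: 9.70257 / 2 = 4.85129 years.

4.8513 years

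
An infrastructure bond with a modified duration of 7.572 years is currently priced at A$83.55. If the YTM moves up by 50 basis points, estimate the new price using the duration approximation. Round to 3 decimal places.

A$80.387

Duration approximation: ΔP/P ≈ -D_mod · Δy = -7.572 × (+0.005) = -0.037860.
New price ≈ 83.55 × (1 - 0.037860) = 80.386797.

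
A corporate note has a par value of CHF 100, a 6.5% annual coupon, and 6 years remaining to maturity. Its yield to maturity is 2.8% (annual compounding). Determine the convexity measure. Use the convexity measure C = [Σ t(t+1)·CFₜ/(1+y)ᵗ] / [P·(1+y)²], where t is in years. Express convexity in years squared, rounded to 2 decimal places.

33.05

With y = 0.028:
  t   CF        PV=CF/(1+0.028)^t    t·PV        t(t+1)·PV
  1         6.50         6.3230         6.3230          12.6459
  2         6.50         6.1507        12.3015          36.9044
  3         6.50         5.9832        17.9496          71.7985
  4         6.50         5.8202        23.2810         116.4048
  5         6.50         5.6617        28.3086         169.8514
  6       106.50        90.2383       541.4298       3,790.0087
  Σ                    120.1772       629.5934       4,197.6137
P = 120.1772.
Convexity = Σ t(t+1)·PV / [P·(1+y)²] = 4,197.6137 / (120.1772 × 1.056784) = 33.05174.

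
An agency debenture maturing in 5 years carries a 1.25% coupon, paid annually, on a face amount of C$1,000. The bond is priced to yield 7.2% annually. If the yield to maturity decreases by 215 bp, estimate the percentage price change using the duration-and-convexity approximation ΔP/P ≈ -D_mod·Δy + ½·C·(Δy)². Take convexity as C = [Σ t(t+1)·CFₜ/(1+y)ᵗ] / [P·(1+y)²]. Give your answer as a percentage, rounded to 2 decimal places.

+10.32%

With y = 0.072:
  t   CF        PV=CF/(1+0.072)^t    t·PV        t(t+1)·PV
  1        12.50        11.6604        11.6604          23.3209
  2        12.50        10.8773        21.7546          65.2637
  3        12.50        10.1467        30.4402         121.7606
  4        12.50         9.4652        37.8609         189.3045
  5     1,012.50       715.1895     3,575.9473      21,455.6838
  Σ                    757.3391     3,677.6634      21,855.3335
P = 757.3391; D_Mac = 4.85603 yrs; D_mod = 4.52988 yrs; C = 25.11178.
Duration effect: -4.52988 × (-0.0215) = +0.097392
Convexity effect: 0.5 × 25.11178 × (-0.0215)² = +0.0058040
ΔP/P ≈ +0.097392 + 0.0058040 = +0.103196 = +10.3196%.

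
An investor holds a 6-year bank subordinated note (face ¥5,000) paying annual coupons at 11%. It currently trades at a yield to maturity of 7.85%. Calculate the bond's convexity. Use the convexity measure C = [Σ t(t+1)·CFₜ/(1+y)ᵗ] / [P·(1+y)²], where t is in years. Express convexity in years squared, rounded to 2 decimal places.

26.50

With y = 0.0785:
  t   CF        PV=CF/(1+0.0785)^t    t·PV        t(t+1)·PV
  1       550.00       509.9675       509.9675       1,019.9351
  2       550.00       472.8489       945.6978       2,837.0934
  3       550.00       438.4320     1,315.2960       5,261.1840
  4       550.00       406.5202     1,626.0807       8,130.4033
  5       550.00       376.9311     1,884.6554      11,307.9322
  6     5,550.00     3,526.7290    21,160.3739     148,122.6171
  Σ                  5,731.4287    27,442.0713     176,679.1651
P = 5,731.4287.
Convexity = Σ t(t+1)·PV / [P·(1+y)²] = 176,679.1651 / (5,731.4287 × 1.163162) = 26.50221.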